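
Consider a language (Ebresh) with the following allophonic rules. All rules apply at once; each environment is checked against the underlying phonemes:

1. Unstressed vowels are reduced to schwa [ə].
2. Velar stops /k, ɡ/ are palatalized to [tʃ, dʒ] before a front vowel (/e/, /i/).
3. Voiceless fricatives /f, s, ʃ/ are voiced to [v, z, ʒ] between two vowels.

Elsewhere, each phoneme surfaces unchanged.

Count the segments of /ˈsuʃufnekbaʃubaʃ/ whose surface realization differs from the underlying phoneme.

Segments that undergo a rule: /ʃ/ → [ʒ] (rule 3); /u/ → [ə] (rule 1); /e/ → [ə] (rule 1); /a/ → [ə] (rule 1); /ʃ/ → [ʒ] (rule 3); /u/ → [ə] (rule 1); /a/ → [ə] (rule 1).
All other segments surface unchanged.

7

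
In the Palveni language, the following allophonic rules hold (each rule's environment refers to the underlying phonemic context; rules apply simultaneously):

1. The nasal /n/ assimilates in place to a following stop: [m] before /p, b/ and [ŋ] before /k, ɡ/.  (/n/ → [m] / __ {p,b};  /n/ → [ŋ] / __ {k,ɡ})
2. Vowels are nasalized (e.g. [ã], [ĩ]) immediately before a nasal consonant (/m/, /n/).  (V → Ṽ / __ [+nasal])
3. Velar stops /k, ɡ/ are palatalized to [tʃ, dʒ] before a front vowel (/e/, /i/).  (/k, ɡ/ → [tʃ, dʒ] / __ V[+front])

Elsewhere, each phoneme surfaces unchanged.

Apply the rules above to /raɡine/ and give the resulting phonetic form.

[radʒĩne]

/r/ (word-initial) is unaffected → [r].
/a/ — between /r/ and /ɡ/; rule 2 does not apply here → [a].
/ɡ/ (between /a/ and /i/) occurs before a front vowel → [dʒ] by rule 3.
/i/ meets the environment for rule 2 (before a nasal consonant) → [ĩ].
/n/ (between /i/ and /e/) fails the environment for rule 1, so it stays [n].
/e/ (word-final) is in the target of rule 2 but the environment (before a nasal consonant) is not met → [e].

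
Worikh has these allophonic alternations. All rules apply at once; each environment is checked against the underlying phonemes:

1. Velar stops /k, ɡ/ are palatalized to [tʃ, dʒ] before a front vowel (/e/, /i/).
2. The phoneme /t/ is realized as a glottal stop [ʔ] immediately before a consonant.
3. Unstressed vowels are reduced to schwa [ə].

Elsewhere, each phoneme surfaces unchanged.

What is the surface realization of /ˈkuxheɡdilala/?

/k/ (word-initial) fails the environment for rule 1, so it stays [k].
/u/ (between /k/ and /x/): rule 3 targets it, but not in an unstressed syllable → unchanged [u].
/x/ — not in any rule's target class → [x].
/h/ — not in any rule's target class → [h].
/e/ (between /h/ and /ɡ/): in an unstressed syllable, so rule 3 applies → [ə].
/ɡ/ — between /e/ and /d/; rule 1 does not apply here → [ɡ].
/d/ stays [d].
Rule 3 applies to /i/ (between /d/ and /l/: in an unstressed syllable) → [ə].
/l/ — not in any rule's target class → [l].
/a/ (between /l/ and /l/) occurs in an unstressed syllable → [ə] by rule 3.
/l/ stays [l].
Rule 3 applies to /a/ (word-final: in an unstressed syllable) → [ə].

[ˈkuxhəɡdələlə]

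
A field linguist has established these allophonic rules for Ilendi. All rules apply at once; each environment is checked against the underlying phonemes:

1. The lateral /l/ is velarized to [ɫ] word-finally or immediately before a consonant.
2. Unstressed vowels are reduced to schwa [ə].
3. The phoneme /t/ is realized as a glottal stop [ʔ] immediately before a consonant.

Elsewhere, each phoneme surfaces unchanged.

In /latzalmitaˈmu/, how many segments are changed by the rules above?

Segments that undergo a rule: /a/ → [ə] (rule 2); /t/ → [ʔ] (rule 3); /a/ → [ə] (rule 2); /l/ → [ɫ] (rule 1); /i/ → [ə] (rule 2); /a/ → [ə] (rule 2).
All other segments surface unchanged.

6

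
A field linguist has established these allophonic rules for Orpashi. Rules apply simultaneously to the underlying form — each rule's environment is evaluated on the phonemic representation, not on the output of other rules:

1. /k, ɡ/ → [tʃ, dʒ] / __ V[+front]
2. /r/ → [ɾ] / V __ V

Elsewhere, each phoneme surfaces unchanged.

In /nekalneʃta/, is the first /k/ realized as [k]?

/k/ (between /e/ and /a/): rule 1 targets it, but not before a front vowel → unchanged [k].
The actual realization is [k], which matches [k].

Yes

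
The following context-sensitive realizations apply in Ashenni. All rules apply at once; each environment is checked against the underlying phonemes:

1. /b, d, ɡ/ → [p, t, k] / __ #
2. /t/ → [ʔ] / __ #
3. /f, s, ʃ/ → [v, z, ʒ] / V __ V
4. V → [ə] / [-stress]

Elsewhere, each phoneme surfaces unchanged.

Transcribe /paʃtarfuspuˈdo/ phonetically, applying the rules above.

[pəʃtərfəspəˈdo]

/p/ (word-initial): no rule targets it → [p].
/a/ meets the environment for rule 4 (in an unstressed syllable) → [ə].
/ʃ/ — between /a/ and /t/; rule 3 does not apply here → [ʃ].
/t/ (between /ʃ/ and /a/) is in the target of rule 2 but the environment (word-finally) is not met → [t].
/a/ meets the environment for rule 4 (in an unstressed syllable) → [ə].
/r/ — not in any rule's target class → [r].
/f/ (between /r/ and /u/) is in the target of rule 3 but the environment (between two vowels) is not met → [f].
/u/ — between /f/ and /s/, in an unstressed syllable — surfaces as [ə] (rule 4).
/s/ (between /u/ and /p/) is in the target of rule 3 but the environment (between two vowels) is not met → [s].
/p/ — not in any rule's target class → [p].
/u/ meets the environment for rule 4 (in an unstressed syllable) → [ə].
/d/ (between /u/ and /o/) fails the environment for rule 1, so it stays [d].
/o/ (word-final) fails the environment for rule 4, so it stays [o].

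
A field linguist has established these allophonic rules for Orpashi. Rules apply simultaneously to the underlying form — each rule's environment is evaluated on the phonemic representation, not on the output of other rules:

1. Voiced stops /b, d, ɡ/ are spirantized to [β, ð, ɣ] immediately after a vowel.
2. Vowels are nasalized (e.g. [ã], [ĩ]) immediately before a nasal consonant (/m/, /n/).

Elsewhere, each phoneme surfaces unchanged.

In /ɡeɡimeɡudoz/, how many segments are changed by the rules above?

4

Segments that undergo a rule: /ɡ/ → [ɣ] (rule 1); /i/ → [ĩ] (rule 2); /ɡ/ → [ɣ] (rule 1); /d/ → [ð] (rule 1).
All other segments surface unchanged.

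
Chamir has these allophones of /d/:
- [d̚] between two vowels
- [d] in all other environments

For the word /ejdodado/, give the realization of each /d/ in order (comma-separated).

Occurrence 1 (position 3): no conditioning environment matches → elsewhere allophone [d].
Occurrence 2 (position 5): between two vowels → [d̚].
Occurrence 3 (position 7): between two vowels → [d̚].

[d], [d̚], [d̚]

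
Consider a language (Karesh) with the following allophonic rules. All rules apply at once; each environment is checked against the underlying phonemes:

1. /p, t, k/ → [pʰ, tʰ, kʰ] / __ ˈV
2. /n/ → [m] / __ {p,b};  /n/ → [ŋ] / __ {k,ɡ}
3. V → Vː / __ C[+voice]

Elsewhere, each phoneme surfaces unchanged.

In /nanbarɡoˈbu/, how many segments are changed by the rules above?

4

Segments that undergo a rule: /a/ → [aː] (rule 3); /n/ → [m] (rule 2); /a/ → [aː] (rule 3); /o/ → [oː] (rule 3).
All other segments surface unchanged.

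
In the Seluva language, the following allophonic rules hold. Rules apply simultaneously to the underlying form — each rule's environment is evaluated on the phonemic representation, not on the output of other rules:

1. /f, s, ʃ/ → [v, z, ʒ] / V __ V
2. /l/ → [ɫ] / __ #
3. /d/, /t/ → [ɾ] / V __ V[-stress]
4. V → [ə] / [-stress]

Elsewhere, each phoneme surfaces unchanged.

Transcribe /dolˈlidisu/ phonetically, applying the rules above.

[dəlˈliɾəzə]

/d/ (word-initial): rule 3 targets it, but not between a vowel and a following unstressed vowel → unchanged [d].
/o/ — between /d/ and /l/, in an unstressed syllable — surfaces as [ə] (rule 4).
/l/ (between /o/ and /l/): rule 2 targets it, but not word-finally → unchanged [l].
/l/ (between /l/ and /i/) fails the environment for rule 2, so it stays [l].
/i/ (between /l/ and /d/) fails the environment for rule 4, so it stays [i].
/d/ — between /i/ and /i/, between a vowel and a following unstressed vowel — surfaces as [ɾ] (rule 3).
/i/ (between /d/ and /s/) occurs in an unstressed syllable → [ə] by rule 4.
Rule 1 applies to /s/ (between /i/ and /u/: between two vowels) → [z].
Rule 4 applies to /u/ (word-final: in an unstressed syllable) → [ə].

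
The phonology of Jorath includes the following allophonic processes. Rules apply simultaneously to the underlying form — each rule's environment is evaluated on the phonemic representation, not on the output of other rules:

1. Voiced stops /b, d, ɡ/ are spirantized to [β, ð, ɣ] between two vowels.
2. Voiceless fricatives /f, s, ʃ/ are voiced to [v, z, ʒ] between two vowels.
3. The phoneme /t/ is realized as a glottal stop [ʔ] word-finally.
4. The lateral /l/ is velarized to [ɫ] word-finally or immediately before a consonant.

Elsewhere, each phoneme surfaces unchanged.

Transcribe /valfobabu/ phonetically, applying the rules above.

/v/ (word-initial): no rule targets it → [v].
/a/ (between /v/ and /l/) is unaffected → [a].
/l/ — between /a/ and /f/, word-finally or immediately before a consonant — surfaces as [ɫ] (rule 4).
/f/ — between /l/ and /o/; rule 2 does not apply here → [f].
/o/ stays [o].
/b/ (between /o/ and /a/): between two vowels, so rule 1 applies → [β].
/a/ stays [a].
Rule 1 applies to /b/ (between /a/ and /u/: between two vowels) → [β].
/u/ stays [u].

[vaɫfoβaβu]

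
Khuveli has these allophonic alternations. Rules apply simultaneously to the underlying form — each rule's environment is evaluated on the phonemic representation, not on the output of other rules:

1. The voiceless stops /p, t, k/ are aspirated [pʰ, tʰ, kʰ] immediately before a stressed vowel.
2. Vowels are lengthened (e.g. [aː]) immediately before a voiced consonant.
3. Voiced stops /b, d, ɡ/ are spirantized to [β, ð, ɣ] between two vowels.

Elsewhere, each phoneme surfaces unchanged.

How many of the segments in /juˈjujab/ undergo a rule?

3

Segments that undergo a rule: /u/ → [uː] (rule 2); /u/ → [uː] (rule 2); /a/ → [aː] (rule 2).
All other segments surface unchanged.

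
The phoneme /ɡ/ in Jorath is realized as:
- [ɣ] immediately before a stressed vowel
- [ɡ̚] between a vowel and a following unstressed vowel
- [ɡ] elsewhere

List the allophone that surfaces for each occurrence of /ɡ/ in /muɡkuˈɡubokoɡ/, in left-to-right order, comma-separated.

Occurrence 1 (position 3): no conditioning environment matches → elsewhere allophone [ɡ].
Occurrence 2 (position 6): immediately before a stressed vowel → [ɣ].
Occurrence 3 (position 12): no conditioning environment matches → elsewhere allophone [ɡ].

[ɡ], [ɣ], [ɡ]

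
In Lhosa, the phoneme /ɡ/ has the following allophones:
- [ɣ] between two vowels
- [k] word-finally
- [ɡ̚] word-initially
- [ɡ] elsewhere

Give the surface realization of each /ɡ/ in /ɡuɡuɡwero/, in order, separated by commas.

[ɡ̚], [ɣ], [ɡ]

Occurrence 1 (position 1): word-initially → [ɡ̚].
Occurrence 2 (position 3): between two vowels → [ɣ].
Occurrence 3 (position 5): no conditioning environment matches → elsewhere allophone [ɡ].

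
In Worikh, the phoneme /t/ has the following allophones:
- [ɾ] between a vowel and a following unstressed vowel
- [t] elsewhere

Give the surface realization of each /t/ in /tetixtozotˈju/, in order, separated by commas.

Occurrence 1 (position 1): no conditioning environment matches → elsewhere allophone [t].
Occurrence 2 (position 3): between a vowel and a following unstressed vowel → [ɾ].
Occurrence 3 (position 6): no conditioning environment matches → elsewhere allophone [t].
Occurrence 4 (position 10): no conditioning environment matches → elsewhere allophone [t].

[t], [ɾ], [t], [t]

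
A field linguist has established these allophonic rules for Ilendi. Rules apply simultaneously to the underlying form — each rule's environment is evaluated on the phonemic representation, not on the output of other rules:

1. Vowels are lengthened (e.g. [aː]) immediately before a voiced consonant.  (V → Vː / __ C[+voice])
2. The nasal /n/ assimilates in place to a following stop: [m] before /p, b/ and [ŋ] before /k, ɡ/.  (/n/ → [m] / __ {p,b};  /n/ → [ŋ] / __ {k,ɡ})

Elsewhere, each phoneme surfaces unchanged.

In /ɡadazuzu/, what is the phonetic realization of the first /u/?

[uː]

/u/ — between /z/ and /z/, before a voiced consonant — surfaces as [uː] (rule 1).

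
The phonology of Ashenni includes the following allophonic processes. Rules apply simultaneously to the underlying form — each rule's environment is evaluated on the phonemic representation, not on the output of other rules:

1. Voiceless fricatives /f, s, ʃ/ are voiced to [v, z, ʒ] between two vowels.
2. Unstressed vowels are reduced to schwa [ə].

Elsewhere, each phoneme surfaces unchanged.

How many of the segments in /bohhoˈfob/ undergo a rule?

3

Segments that undergo a rule: /o/ → [ə] (rule 2); /o/ → [ə] (rule 2); /f/ → [v] (rule 1).
All other segments surface unchanged.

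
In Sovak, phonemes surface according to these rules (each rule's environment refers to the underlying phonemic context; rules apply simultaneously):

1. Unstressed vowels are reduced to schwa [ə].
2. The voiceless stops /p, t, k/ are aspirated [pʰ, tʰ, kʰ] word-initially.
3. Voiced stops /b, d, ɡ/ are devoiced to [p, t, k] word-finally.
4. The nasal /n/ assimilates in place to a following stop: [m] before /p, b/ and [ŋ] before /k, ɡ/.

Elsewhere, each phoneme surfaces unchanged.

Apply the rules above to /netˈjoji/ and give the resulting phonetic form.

/n/ (word-initial): rule 4 targets it, but not before a labial or velar stop → unchanged [n].
/e/ — between /n/ and /t/, in an unstressed syllable — surfaces as [ə] (rule 1).
/t/ (between /e/ and /j/) is in the target of rule 2 but the environment (word-initially) is not met → [t].
/j/ — not in any rule's target class → [j].
/o/ (between /j/ and /j/) is in the target of rule 1 but the environment (in an unstressed syllable) is not met → [o].
/j/ stays [j].
/i/ meets the environment for rule 1 (in an unstressed syllable) → [ə].

[nətˈjojə]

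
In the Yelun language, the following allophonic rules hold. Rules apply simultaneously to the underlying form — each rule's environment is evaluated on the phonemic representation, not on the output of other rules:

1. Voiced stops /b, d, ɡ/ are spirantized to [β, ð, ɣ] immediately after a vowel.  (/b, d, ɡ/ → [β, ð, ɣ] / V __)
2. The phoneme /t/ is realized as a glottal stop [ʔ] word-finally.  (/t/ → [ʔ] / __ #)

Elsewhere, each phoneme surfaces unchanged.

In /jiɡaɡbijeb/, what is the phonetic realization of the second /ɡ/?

/ɡ/ meets the environment for rule 1 (immediately after a vowel) → [ɣ].

[ɣ]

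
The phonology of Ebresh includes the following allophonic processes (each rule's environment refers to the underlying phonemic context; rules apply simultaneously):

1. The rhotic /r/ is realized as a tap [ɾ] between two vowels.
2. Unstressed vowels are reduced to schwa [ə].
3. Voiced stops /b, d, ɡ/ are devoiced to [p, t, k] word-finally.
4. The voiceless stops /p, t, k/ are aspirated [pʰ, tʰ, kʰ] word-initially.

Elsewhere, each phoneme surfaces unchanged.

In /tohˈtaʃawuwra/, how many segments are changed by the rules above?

5

Segments that undergo a rule: /t/ → [tʰ] (rule 4); /o/ → [ə] (rule 2); /a/ → [ə] (rule 2); /u/ → [ə] (rule 2); /a/ → [ə] (rule 2).
All other segments surface unchanged.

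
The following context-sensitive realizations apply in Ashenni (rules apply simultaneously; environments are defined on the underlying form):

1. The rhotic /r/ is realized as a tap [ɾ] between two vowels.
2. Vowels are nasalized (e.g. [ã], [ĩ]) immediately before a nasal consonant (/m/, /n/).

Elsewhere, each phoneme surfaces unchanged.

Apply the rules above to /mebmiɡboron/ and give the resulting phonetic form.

[mebmiɡboɾõn]

/m/ — not in any rule's target class → [m].
/e/ (between /m/ and /b/): rule 2 targets it, but not before a nasal consonant → unchanged [e].
/b/ stays [b].
/m/ — not in any rule's target class → [m].
/i/ — between /m/ and /ɡ/; rule 2 does not apply here → [i].
/ɡ/ — not in any rule's target class → [ɡ].
/b/ — not in any rule's target class → [b].
/o/ (between /b/ and /r/): rule 2 targets it, but not before a nasal consonant → unchanged [o].
Rule 1 applies to /r/ (between /o/ and /o/: between two vowels) → [ɾ].
/o/ meets the environment for rule 2 (before a nasal consonant) → [õ].
/n/ — not in any rule's target class → [n].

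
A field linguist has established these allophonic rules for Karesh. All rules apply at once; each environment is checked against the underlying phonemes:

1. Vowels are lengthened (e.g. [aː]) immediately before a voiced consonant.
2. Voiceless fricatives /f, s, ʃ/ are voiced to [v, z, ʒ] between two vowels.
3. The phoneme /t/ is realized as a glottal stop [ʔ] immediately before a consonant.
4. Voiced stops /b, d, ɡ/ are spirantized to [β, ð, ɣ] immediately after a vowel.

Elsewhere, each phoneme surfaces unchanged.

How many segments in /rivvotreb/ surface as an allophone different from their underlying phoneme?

4

Segments that undergo a rule: /i/ → [iː] (rule 1); /t/ → [ʔ] (rule 3); /e/ → [eː] (rule 1); /b/ → [β] (rule 4).
All other segments surface unchanged.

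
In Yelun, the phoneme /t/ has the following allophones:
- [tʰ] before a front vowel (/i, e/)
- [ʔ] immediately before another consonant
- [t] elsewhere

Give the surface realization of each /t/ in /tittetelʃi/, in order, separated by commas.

Occurrence 1 (position 1): before a front vowel (/i, e/) → [tʰ].
Occurrence 2 (position 3): immediately before another consonant → [ʔ].
Occurrence 3 (position 4): before a front vowel (/i, e/) → [tʰ].
Occurrence 4 (position 6): before a front vowel (/i, e/) → [tʰ].

[tʰ], [ʔ], [tʰ], [tʰ]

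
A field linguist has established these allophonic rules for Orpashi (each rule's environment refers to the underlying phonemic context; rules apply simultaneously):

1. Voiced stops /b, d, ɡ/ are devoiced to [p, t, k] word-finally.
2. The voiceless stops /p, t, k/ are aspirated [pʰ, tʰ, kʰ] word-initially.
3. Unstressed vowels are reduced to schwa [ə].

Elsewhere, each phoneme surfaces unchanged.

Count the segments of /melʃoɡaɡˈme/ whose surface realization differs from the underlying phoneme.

Segments that undergo a rule: /e/ → [ə] (rule 3); /o/ → [ə] (rule 3); /a/ → [ə] (rule 3).
All other segments surface unchanged.

3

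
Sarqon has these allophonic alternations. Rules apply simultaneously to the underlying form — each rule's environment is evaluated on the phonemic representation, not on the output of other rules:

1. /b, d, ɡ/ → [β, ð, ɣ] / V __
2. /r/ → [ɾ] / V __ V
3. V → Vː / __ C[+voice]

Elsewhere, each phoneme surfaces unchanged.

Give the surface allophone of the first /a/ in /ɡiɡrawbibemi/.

/a/ (between /r/ and /w/) occurs before a voiced consonant → [aː] by rule 3.

[aː]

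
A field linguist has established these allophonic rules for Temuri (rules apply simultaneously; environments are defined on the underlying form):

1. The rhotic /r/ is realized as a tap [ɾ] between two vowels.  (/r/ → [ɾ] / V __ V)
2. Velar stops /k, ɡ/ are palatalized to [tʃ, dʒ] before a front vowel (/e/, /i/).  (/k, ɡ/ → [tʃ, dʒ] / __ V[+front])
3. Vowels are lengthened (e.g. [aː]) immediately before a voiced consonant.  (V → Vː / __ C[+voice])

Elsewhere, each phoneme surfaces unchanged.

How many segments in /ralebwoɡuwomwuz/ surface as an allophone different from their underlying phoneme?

6

Segments that undergo a rule: /a/ → [aː] (rule 3); /e/ → [eː] (rule 3); /o/ → [oː] (rule 3); /u/ → [uː] (rule 3); /o/ → [oː] (rule 3); /u/ → [uː] (rule 3).
All other segments surface unchanged.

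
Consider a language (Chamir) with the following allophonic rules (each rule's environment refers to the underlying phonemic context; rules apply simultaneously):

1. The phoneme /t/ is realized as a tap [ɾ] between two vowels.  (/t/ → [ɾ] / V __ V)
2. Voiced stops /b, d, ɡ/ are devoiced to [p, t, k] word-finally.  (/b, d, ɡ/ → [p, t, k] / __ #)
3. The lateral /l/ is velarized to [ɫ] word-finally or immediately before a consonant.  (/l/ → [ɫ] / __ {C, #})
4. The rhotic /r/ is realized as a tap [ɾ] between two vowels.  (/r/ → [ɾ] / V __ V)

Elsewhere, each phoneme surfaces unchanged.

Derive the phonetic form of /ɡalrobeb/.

[ɡaɫrobep]

/ɡ/ (word-initial) fails the environment for rule 2, so it stays [ɡ].
/a/ — not in any rule's target class → [a].
/l/ (between /a/ and /r/) occurs word-finally or immediately before a consonant → [ɫ] by rule 3.
/r/ (between /l/ and /o/) is in the target of rule 4 but the environment (between two vowels) is not met → [r].
/o/ — not in any rule's target class → [o].
/b/ (between /o/ and /e/) fails the environment for rule 2, so it stays [b].
/e/ stays [e].
/b/ (word-final) occurs word-finally → [p] by rule 2.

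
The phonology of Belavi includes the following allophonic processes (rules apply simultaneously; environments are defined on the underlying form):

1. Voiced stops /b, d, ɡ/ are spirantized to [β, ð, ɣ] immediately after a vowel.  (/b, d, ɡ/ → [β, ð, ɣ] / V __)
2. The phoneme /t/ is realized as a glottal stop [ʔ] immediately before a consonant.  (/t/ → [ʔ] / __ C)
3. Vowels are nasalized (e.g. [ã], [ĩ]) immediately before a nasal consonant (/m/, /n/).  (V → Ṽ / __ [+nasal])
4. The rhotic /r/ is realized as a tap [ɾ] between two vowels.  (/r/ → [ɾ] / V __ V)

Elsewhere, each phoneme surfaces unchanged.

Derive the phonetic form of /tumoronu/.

/t/ (word-initial) fails the environment for rule 2, so it stays [t].
/u/ (between /t/ and /m/) occurs before a nasal consonant → [ũ] by rule 3.
/o/ (between /m/ and /r/) is in the target of rule 3 but the environment (before a nasal consonant) is not met → [o].
Rule 4 applies to /r/ (between /o/ and /o/: between two vowels) → [ɾ].
/o/ (between /r/ and /n/) occurs before a nasal consonant → [õ] by rule 3.
/u/ (word-final) is in the target of rule 3 but the environment (before a nasal consonant) is not met → [u].

[tũmoɾõnu]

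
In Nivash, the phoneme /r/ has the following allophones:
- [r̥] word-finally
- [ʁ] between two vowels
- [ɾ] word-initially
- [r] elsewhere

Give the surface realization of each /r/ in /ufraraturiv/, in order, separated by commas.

[r], [ʁ], [ʁ]

Occurrence 1 (position 3): no conditioning environment matches → elsewhere allophone [r].
Occurrence 2 (position 5): between two vowels → [ʁ].
Occurrence 3 (position 9): between two vowels → [ʁ].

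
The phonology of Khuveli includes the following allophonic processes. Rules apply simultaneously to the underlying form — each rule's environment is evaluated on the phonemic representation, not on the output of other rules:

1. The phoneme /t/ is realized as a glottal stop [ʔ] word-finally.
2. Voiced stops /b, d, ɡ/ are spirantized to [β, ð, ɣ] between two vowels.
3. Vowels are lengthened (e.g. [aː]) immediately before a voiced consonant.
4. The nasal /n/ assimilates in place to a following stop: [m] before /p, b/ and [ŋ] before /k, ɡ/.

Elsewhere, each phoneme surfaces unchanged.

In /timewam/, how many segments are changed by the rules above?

Segments that undergo a rule: /i/ → [iː] (rule 3); /e/ → [eː] (rule 3); /a/ → [aː] (rule 3).
All other segments surface unchanged.

3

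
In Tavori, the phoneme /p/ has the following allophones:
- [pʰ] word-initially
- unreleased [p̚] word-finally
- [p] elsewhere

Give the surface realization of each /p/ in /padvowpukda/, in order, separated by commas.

[pʰ], [p]

Occurrence 1 (position 1): word-initially → [pʰ].
Occurrence 2 (position 7): no conditioning environment matches → elsewhere allophone [p].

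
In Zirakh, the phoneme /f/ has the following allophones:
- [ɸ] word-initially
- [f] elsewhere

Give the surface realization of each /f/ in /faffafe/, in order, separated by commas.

Occurrence 1 (position 1): word-initially → [ɸ].
Occurrence 2 (position 3): no conditioning environment matches → elsewhere allophone [f].
Occurrence 3 (position 4): no conditioning environment matches → elsewhere allophone [f].
Occurrence 4 (position 6): no conditioning environment matches → elsewhere allophone [f].

[ɸ], [f], [f], [f]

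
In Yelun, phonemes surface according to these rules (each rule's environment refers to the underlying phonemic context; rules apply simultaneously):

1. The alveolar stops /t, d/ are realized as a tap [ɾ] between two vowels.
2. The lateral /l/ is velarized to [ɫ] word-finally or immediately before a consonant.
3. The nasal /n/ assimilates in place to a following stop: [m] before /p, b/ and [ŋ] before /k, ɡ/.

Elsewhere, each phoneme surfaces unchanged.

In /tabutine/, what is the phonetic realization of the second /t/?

[ɾ]

/t/ (between /u/ and /i/): between two vowels, so rule 1 applies → [ɾ].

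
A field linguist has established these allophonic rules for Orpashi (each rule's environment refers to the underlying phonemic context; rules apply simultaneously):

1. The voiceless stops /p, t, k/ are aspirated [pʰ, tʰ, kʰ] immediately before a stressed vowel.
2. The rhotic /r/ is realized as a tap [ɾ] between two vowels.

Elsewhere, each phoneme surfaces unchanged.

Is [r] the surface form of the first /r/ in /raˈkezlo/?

/r/ (word-initial): rule 2 targets it, but not between two vowels → unchanged [r].
The actual realization is [r], which matches [r].

Yes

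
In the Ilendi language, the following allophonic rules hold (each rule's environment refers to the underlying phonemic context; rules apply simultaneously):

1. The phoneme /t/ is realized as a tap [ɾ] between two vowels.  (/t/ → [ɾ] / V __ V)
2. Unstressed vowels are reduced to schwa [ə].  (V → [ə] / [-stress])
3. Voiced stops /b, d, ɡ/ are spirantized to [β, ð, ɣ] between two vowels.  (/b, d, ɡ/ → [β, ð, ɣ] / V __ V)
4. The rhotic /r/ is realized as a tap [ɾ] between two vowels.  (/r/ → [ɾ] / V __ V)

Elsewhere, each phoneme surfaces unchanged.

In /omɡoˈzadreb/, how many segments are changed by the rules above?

Segments that undergo a rule: /o/ → [ə] (rule 2); /o/ → [ə] (rule 2); /e/ → [ə] (rule 2).
All other segments surface unchanged.

3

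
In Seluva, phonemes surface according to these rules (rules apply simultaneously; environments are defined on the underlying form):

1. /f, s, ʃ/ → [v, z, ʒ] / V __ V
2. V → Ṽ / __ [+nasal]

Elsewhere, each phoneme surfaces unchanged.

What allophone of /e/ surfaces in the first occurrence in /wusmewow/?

[e]

/e/ (between /m/ and /w/): rule 2 targets it, but not before a nasal consonant → unchanged [e].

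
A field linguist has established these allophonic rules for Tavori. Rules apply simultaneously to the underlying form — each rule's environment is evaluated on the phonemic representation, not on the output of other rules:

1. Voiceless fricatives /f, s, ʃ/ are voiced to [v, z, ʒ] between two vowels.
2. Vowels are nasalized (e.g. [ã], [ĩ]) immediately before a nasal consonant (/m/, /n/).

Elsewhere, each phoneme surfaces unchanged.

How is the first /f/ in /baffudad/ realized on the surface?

/f/ (between /a/ and /f/): rule 1 targets it, but not between two vowels → unchanged [f].

[f]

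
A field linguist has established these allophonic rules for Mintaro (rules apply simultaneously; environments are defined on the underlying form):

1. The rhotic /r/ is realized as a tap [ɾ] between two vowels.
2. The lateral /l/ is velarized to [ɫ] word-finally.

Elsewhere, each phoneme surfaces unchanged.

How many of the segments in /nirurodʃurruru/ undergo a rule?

3

Segments that undergo a rule: /r/ → [ɾ] (rule 1); /r/ → [ɾ] (rule 1); /r/ → [ɾ] (rule 1).
All other segments surface unchanged.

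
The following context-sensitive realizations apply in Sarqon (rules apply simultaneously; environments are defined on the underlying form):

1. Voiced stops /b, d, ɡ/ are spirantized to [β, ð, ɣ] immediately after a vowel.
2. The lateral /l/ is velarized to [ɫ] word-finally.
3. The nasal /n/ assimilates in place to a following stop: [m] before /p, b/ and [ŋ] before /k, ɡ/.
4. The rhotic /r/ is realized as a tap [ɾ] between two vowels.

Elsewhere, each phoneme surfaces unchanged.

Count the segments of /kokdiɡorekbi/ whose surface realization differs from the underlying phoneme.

Segments that undergo a rule: /ɡ/ → [ɣ] (rule 1); /r/ → [ɾ] (rule 4).
All other segments surface unchanged.

2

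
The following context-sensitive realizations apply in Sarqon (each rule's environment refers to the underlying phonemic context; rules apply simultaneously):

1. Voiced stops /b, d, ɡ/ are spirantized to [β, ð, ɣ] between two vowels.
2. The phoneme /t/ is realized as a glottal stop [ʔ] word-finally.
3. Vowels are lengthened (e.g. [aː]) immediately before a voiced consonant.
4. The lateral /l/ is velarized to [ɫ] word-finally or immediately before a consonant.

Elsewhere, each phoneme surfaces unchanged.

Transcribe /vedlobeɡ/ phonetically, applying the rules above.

/e/ (between /v/ and /d/) occurs before a voiced consonant → [eː] by rule 3.
/d/ — between /e/ and /l/; rule 1 does not apply here → [d].
/l/ (between /d/ and /o/) is in the target of rule 4 but the environment (word-finally or immediately before a consonant) is not met → [l].
/o/ meets the environment for rule 3 (before a voiced consonant) → [oː].
/b/ (between /o/ and /e/): between two vowels, so rule 1 applies → [β].
/e/ — between /b/ and /ɡ/, before a voiced consonant — surfaces as [eː] (rule 3).
/ɡ/ — word-final; rule 1 does not apply here → [ɡ].

[veːdloːβeːɡ]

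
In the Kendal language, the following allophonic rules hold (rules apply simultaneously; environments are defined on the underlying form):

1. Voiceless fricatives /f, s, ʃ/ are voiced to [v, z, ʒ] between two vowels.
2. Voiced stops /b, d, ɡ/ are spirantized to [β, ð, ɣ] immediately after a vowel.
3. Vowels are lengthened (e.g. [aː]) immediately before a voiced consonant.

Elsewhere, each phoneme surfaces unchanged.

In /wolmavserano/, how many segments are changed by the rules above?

Segments that undergo a rule: /o/ → [oː] (rule 3); /a/ → [aː] (rule 3); /e/ → [eː] (rule 3); /a/ → [aː] (rule 3).
All other segments surface unchanged.

4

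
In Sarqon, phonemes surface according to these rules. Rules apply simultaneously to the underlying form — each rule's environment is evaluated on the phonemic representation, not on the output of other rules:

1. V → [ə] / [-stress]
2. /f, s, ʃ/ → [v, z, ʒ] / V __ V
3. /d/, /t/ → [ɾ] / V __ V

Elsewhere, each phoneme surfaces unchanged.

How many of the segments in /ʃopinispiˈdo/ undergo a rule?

5

Segments that undergo a rule: /o/ → [ə] (rule 1); /i/ → [ə] (rule 1); /i/ → [ə] (rule 1); /i/ → [ə] (rule 1); /d/ → [ɾ] (rule 3).
All other segments surface unchanged.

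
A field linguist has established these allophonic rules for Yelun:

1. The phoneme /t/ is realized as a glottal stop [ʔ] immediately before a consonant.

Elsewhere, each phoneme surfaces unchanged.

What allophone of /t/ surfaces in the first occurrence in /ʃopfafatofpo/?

[t]

/t/ (between /a/ and /o/) fails the environment for rule 1, so it stays [t].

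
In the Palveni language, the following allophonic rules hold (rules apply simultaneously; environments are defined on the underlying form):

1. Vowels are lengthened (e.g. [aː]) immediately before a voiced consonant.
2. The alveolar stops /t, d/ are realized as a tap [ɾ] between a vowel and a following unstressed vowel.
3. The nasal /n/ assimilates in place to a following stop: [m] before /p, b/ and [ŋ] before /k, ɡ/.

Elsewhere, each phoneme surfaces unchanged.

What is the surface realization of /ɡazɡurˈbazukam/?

[ɡaːzɡuːrˈbaːzukaːm]

/ɡ/ (word-initial): no rule targets it → [ɡ].
/a/ (between /ɡ/ and /z/) occurs before a voiced consonant → [aː] by rule 1.
/z/ (between /a/ and /ɡ/) is unaffected → [z].
/ɡ/ — not in any rule's target class → [ɡ].
/u/ meets the environment for rule 1 (before a voiced consonant) → [uː].
/r/ — not in any rule's target class → [r].
/b/ stays [b].
/a/ (between /b/ and /z/): before a voiced consonant, so rule 1 applies → [aː].
/z/ (between /a/ and /u/) is unaffected → [z].
/u/ (between /z/ and /k/) fails the environment for rule 1, so it stays [u].
/k/ (between /u/ and /a/): no rule targets it → [k].
/a/ (between /k/ and /m/) occurs before a voiced consonant → [aː] by rule 1.
/m/ — not in any rule's target class → [m].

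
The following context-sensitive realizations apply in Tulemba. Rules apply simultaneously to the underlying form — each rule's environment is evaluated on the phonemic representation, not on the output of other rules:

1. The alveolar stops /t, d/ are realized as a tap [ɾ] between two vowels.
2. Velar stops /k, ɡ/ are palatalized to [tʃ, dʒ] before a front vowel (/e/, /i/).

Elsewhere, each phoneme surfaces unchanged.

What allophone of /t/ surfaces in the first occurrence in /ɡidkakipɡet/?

/t/ (word-final): rule 1 targets it, but not between two vowels → unchanged [t].

[t]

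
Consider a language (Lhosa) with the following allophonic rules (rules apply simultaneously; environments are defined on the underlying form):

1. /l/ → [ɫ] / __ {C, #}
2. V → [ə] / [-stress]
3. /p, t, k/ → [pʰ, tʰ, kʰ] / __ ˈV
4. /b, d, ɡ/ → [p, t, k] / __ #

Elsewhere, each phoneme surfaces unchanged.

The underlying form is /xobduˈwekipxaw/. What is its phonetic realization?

/x/ (word-initial) is unaffected → [x].
/o/ — between /x/ and /b/, in an unstressed syllable — surfaces as [ə] (rule 2).
/b/ — between /o/ and /d/; rule 4 does not apply here → [b].
/d/ — between /b/ and /u/; rule 4 does not apply here → [d].
/u/ meets the environment for rule 2 (in an unstressed syllable) → [ə].
/w/ (between /u/ and /e/): no rule targets it → [w].
/e/ — between /w/ and /k/; rule 2 does not apply here → [e].
/k/ — between /e/ and /i/; rule 3 does not apply here → [k].
Rule 2 applies to /i/ (between /k/ and /p/: in an unstressed syllable) → [ə].
/p/ (between /i/ and /x/): rule 3 targets it, but not immediately before a stressed vowel → unchanged [p].
/x/ — not in any rule's target class → [x].
/a/ — between /x/ and /w/, in an unstressed syllable — surfaces as [ə] (rule 2).
/w/ (word-final) is unaffected → [w].

[xəbdəˈwekəpxəw]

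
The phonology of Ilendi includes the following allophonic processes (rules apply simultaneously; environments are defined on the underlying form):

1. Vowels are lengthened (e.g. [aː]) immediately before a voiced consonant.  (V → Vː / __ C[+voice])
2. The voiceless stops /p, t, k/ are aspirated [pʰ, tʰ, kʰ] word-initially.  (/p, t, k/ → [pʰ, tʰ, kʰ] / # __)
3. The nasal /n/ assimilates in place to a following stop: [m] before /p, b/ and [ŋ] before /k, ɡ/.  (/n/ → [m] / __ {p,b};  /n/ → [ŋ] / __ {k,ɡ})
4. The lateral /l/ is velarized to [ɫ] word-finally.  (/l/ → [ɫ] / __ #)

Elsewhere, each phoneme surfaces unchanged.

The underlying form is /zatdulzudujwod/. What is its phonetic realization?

/a/ (between /z/ and /t/) is in the target of rule 1 but the environment (before a voiced consonant) is not met → [a].
/t/ (between /a/ and /d/) fails the environment for rule 2, so it stays [t].
/u/ meets the environment for rule 1 (before a voiced consonant) → [uː].
/l/ (between /u/ and /z/) fails the environment for rule 4, so it stays [l].
/u/ meets the environment for rule 1 (before a voiced consonant) → [uː].
/u/ — between /d/ and /j/, before a voiced consonant — surfaces as [uː] (rule 1).
/o/ (between /w/ and /d/) occurs before a voiced consonant → [oː] by rule 1.

[zatduːlzuːduːjwoːd]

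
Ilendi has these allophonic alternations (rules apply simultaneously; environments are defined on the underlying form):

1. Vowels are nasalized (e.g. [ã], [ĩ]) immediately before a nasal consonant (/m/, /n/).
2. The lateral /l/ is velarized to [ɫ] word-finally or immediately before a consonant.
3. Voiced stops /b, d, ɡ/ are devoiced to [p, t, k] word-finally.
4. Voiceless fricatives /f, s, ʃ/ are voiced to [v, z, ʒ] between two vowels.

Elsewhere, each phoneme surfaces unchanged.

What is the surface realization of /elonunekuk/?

/e/ (word-initial): rule 1 targets it, but not before a nasal consonant → unchanged [e].
/l/ (between /e/ and /o/): rule 2 targets it, but not word-finally or immediately before a consonant → unchanged [l].
/o/ (between /l/ and /n/) occurs before a nasal consonant → [õ] by rule 1.
/n/ — not in any rule's target class → [n].
/u/ — between /n/ and /n/, before a nasal consonant — surfaces as [ũ] (rule 1).
/n/ (between /u/ and /e/) is unaffected → [n].
/e/ (between /n/ and /k/) is in the target of rule 1 but the environment (before a nasal consonant) is not met → [e].
/k/ stays [k].
/u/ (between /k/ and /k/) fails the environment for rule 1, so it stays [u].
/k/ (word-final): no rule targets it → [k].

[elõnũnekuk]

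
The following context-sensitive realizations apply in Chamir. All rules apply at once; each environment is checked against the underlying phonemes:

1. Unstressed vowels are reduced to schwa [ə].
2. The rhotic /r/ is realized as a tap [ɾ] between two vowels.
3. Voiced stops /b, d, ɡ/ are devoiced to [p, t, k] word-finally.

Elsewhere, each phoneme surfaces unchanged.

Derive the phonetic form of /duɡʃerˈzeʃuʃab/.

[dəɡʃərˈzeʃəʃəp]

/d/ (word-initial) fails the environment for rule 3, so it stays [d].
/u/ — between /d/ and /ɡ/, in an unstressed syllable — surfaces as [ə] (rule 1).
/ɡ/ (between /u/ and /ʃ/) fails the environment for rule 3, so it stays [ɡ].
/ʃ/ (between /ɡ/ and /e/): no rule targets it → [ʃ].
/e/ meets the environment for rule 1 (in an unstressed syllable) → [ə].
/r/ (between /e/ and /z/) is in the target of rule 2 but the environment (between two vowels) is not met → [r].
/z/ (between /r/ and /e/): no rule targets it → [z].
/e/ — between /z/ and /ʃ/; rule 1 does not apply here → [e].
/ʃ/ stays [ʃ].
/u/ (between /ʃ/ and /ʃ/) occurs in an unstressed syllable → [ə] by rule 1.
/ʃ/ (between /u/ and /a/) is unaffected → [ʃ].
/a/ (between /ʃ/ and /b/) occurs in an unstressed syllable → [ə] by rule 1.
Rule 3 applies to /b/ (word-final: word-finally) → [p].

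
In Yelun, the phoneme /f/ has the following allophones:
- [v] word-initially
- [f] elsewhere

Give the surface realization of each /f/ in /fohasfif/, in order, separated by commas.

Occurrence 1 (position 1): word-initially → [v].
Occurrence 2 (position 6): no conditioning environment matches → elsewhere allophone [f].
Occurrence 3 (position 8): no conditioning environment matches → elsewhere allophone [f].

[v], [f], [f]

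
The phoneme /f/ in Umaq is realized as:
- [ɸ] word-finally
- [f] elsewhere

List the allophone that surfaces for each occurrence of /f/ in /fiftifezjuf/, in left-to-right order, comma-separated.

Occurrence 1 (position 1): no conditioning environment matches → elsewhere allophone [f].
Occurrence 2 (position 3): no conditioning environment matches → elsewhere allophone [f].
Occurrence 3 (position 6): no conditioning environment matches → elsewhere allophone [f].
Occurrence 4 (position 11): word-finally → [ɸ].

[f], [f], [f], [ɸ]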